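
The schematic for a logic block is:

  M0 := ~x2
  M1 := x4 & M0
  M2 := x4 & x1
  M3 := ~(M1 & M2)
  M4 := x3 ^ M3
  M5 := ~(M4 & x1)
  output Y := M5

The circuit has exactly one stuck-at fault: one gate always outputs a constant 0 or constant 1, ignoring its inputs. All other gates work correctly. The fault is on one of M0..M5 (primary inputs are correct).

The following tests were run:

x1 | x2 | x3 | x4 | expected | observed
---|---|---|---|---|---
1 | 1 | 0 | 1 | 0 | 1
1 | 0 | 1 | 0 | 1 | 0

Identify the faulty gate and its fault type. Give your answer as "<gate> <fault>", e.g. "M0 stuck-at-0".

M3 stuck-at-0

Fault-free values for test 1 (x1=1, x2=1, x3=0, x4=1): M0=0, M1=0, M2=1, M3=1, M4=1, M5=0, giving Y=0. Observed 1.
Test 1: faults giving observed 1 are {M0 stuck-at-1, M1 stuck-at-1, M3 stuck-at-0, M4 stuck-at-0, M5 stuck-at-1}.
Test 2 (x1=1, x2=0, x3=1, x4=0): fault-free M0=1, M1=0, M2=0, M3=1, M4=0, M5=1 → 1; observed 0. Eliminates M0 stuck-at-1, M1 stuck-at-1, M4 stuck-at-0, M5 stuck-at-1.
Only M3 stuck-at-0 is consistent with every test.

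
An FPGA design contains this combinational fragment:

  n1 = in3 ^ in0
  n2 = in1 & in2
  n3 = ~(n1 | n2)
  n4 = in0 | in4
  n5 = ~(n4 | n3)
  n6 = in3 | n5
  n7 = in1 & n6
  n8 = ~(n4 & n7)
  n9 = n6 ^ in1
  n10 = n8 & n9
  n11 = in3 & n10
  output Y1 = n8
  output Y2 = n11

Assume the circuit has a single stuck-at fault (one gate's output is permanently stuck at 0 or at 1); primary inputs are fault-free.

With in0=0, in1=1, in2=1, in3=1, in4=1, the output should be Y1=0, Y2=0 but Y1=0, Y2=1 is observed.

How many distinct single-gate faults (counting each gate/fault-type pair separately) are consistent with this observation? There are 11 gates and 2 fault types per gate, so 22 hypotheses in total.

2

Fault-free: n1=1, n2=1, n3=0, n4=1, n5=0, n6=1, n7=1, n8=0, n9=0, n10=0, n11=0 → Y1=0, Y2=0. Observed Y1=0, Y2=1.
  n1: none of the 2 fault types match ✗
  n2: none of the 2 fault types match ✗
  n3: none of the 2 fault types match ✗
  n4: none of the 2 fault types match ✗
  n5: none of the 2 fault types match ✗
  n6: none of the 2 fault types match ✗
  n7: none of the 2 fault types match ✗
  n8: none of the 2 fault types match ✗
  n9: none of the 2 fault types match ✗
  n10: stuck-at-1 ✓; others ✗
  n11: stuck-at-1 ✓; others ✗
Consistent faults: {n10 stuck-at-1, n11 stuck-at-1} — 2 in all.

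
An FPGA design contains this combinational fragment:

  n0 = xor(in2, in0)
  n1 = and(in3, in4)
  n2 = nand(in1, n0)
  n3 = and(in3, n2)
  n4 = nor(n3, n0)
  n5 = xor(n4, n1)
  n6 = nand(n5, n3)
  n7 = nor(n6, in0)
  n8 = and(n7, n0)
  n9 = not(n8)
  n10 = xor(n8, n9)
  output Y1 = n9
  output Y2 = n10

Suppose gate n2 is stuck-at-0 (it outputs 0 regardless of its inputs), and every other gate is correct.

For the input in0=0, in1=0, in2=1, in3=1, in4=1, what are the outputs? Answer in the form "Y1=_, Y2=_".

Propagate with n2 forced: n0=1, n1=1, n2=0 [stuck-at-0], n3=0, n4=0, n5=1, n6=1, n7=0, n8=0, n9=1, n10=1.
So the outputs are Y1=1, Y2=1. (Without the fault they would be Y1=0, Y2=1.)

Y1=1, Y2=1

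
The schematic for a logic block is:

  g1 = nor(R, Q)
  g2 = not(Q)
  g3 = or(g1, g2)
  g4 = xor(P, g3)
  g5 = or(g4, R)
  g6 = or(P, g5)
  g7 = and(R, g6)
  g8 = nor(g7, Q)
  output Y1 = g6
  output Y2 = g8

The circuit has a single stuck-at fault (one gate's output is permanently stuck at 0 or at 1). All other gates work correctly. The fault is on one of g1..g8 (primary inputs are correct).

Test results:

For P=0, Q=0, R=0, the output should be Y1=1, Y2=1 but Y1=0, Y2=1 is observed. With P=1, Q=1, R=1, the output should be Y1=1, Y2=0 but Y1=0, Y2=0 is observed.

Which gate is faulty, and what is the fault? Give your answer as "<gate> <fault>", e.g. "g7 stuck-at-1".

g6 stuck-at-0

Fault-free values for test 1 (P=0, Q=0, R=0): g1=1, g2=1, g3=1, g4=1, g5=1, g6=1, g7=0, g8=1, giving Y1=1, Y2=1. Observed Y1=0, Y2=1.
Test 1: faults giving observed Y1=0, Y2=1 are {g3 stuck-at-0, g4 stuck-at-0, g5 stuck-at-0, g6 stuck-at-0}.
Test 2 (P=1, Q=1, R=1): fault-free g1=0, g2=0, g3=0, g4=1, g5=1, g6=1, g7=1, g8=0 → Y1=1, Y2=0; observed Y1=0, Y2=0. Eliminates g3 stuck-at-0, g4 stuck-at-0, g5 stuck-at-0.
Only g6 stuck-at-0 is consistent with every test.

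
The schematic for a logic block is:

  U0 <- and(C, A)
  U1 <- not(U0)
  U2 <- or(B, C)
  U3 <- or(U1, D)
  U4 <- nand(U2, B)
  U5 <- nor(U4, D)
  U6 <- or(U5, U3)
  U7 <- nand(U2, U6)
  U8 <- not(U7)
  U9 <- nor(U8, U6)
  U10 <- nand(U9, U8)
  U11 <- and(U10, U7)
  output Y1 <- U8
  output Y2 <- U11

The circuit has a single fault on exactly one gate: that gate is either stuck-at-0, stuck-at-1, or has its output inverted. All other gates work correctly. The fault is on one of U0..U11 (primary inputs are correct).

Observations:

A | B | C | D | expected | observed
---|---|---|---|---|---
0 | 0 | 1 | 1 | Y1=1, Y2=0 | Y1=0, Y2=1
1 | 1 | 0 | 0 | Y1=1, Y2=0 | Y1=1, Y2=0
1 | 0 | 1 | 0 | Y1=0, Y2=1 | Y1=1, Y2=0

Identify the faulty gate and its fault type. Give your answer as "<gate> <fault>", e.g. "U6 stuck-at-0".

Fault-free values for test 1 (A=0, B=0, C=1, D=1): U0=0, U1=1, U2=1, U3=1, U4=1, U5=0, U6=1, U7=0, U8=1, U9=0, U10=1, U11=0, giving Y1=1, Y2=0. Observed Y1=0, Y2=1.
Test 1: faults giving observed Y1=0, Y2=1 are {U2 stuck-at-0, U2 inverted output, U3 stuck-at-0, U3 inverted output, U6 stuck-at-0, U6 inverted output, U7 stuck-at-1, U7 inverted output}.
Test 2 (A=1, B=1, C=0, D=0): fault-free U0=0, U1=1, U2=1, U3=1, U4=0, U5=1, U6=1, U7=0, U8=1, U9=0, U10=1, U11=0 → Y1=1, Y2=0; observed Y1=1, Y2=0. Eliminates U2 stuck-at-0, U2 inverted output, U6 stuck-at-0, U6 inverted output, U7 stuck-at-1, U7 inverted output.
Test 3 (A=1, B=0, C=1, D=0): fault-free U0=1, U1=0, U2=1, U3=0, U4=1, U5=0, U6=0, U7=1, U8=0, U9=1, U10=1, U11=1 → Y1=0, Y2=1; observed Y1=1, Y2=0. Eliminates U3 stuck-at-0.
Only U3 inverted output is consistent with every test.

U3 inverted output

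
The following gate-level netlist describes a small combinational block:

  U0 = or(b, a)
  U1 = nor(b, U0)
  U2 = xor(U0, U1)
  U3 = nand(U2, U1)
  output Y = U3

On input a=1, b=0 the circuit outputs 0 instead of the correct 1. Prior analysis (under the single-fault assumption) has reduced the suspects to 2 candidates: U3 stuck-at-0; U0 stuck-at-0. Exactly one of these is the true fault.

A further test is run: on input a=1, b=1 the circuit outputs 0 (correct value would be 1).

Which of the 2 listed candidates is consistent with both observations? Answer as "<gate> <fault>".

U3 stuck-at-0

Evaluate each candidate on input a=1, b=1:
  U3 stuck-at-0: U0=1, U1=0, U2=1, U3=0 [stuck-at-0] → 0 — matches
  U0 stuck-at-0: U0=0 [stuck-at-0], U1=0, U2=0, U3=1 → 1 — eliminated
Only U3 stuck-at-0 reproduces the observed 0.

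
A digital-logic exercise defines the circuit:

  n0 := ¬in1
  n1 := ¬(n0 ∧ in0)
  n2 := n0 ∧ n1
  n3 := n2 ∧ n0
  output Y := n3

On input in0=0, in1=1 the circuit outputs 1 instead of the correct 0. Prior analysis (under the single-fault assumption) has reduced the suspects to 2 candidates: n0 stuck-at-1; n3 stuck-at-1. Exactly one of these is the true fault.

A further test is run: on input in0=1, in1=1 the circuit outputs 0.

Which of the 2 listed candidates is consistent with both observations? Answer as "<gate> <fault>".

n0 stuck-at-1

Evaluate each candidate on input in0=1, in1=1:
  n0 stuck-at-1: n0=1 [stuck-at-1], n1=0, n2=0, n3=0 → 0 — matches
  n3 stuck-at-1: n0=0, n1=1, n2=0, n3=1 [stuck-at-1] → 1 — eliminated
Only n0 stuck-at-1 reproduces the observed 0.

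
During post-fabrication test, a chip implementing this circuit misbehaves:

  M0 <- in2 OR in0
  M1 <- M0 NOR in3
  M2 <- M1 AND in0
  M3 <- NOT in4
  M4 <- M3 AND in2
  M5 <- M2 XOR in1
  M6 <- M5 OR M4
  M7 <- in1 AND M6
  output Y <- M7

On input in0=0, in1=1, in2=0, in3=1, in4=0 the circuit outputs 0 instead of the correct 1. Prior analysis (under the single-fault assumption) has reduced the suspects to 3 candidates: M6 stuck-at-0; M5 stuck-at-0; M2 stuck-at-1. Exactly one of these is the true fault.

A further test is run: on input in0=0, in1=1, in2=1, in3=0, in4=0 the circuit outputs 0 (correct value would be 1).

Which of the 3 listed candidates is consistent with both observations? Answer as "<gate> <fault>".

M6 stuck-at-0

Evaluate each candidate on input in0=0, in1=1, in2=1, in3=0, in4=0:
  M6 stuck-at-0: M0=1, M1=0, M2=0, M3=1, M4=1, M5=1, M6=0 [stuck-at-0], M7=0 → 0 — matches
  M5 stuck-at-0: M0=1, M1=0, M2=0, M3=1, M4=1, M5=0 [stuck-at-0], M6=1, M7=1 → 1 — eliminated
  M2 stuck-at-1: M0=1, M1=0, M2=1 [stuck-at-1], M3=1, M4=1, M5=0, M6=1, M7=1 → 1 — eliminated
Only M6 stuck-at-0 reproduces the observed 0.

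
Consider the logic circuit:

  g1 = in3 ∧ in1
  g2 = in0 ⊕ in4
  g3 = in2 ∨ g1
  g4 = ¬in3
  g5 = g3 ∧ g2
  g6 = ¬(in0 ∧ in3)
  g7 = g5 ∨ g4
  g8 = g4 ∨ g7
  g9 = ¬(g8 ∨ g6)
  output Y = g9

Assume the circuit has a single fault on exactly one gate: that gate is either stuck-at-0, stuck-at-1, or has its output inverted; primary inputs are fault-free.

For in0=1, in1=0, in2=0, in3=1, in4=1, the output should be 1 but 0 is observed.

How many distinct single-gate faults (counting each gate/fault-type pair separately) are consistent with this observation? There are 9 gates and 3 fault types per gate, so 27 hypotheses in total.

12

Fault-free: g1=0, g2=0, g3=0, g4=0, g5=0, g6=0, g7=0, g8=0, g9=1 → 1. Observed 0.
  g1: none of the 3 fault types match ✗
  g2: none of the 3 fault types match ✗
  g3: none of the 3 fault types match ✗
  g4: stuck-at-1, inverted output ✓; others ✗
  g5: stuck-at-1, inverted output ✓; others ✗
  g6: stuck-at-1, inverted output ✓; others ✗
  g7: stuck-at-1, inverted output ✓; others ✗
  g8: stuck-at-1, inverted output ✓; others ✗
  g9: stuck-at-0, inverted output ✓; others ✗
Consistent faults: {g4 stuck-at-1, g4 inverted output, g5 stuck-at-1, g5 inverted output, g6 stuck-at-1, g6 inverted output, g7 stuck-at-1, g7 inverted output, g8 stuck-at-1, g8 inverted output, g9 stuck-at-0, g9 inverted output} — 12 in all.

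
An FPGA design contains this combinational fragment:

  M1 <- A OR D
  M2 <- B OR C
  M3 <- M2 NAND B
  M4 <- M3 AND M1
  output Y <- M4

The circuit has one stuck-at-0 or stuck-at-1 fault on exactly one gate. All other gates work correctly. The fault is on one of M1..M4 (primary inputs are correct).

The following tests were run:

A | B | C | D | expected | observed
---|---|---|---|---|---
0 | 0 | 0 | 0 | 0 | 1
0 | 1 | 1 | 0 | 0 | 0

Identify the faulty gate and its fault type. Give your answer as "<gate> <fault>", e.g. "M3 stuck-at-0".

M1 stuck-at-1

Fault-free values for test 1 (A=0, B=0, C=0, D=0): M1=0, M2=0, M3=1, M4=0, giving Y=0. Observed 1.
Test 1: faults giving observed 1 are {M1 stuck-at-1, M4 stuck-at-1}.
Test 2 (A=0, B=1, C=1, D=0): fault-free M1=0, M2=1, M3=0, M4=0 → 0; observed 0. Eliminates M4 stuck-at-1.
Only M1 stuck-at-1 is consistent with every test.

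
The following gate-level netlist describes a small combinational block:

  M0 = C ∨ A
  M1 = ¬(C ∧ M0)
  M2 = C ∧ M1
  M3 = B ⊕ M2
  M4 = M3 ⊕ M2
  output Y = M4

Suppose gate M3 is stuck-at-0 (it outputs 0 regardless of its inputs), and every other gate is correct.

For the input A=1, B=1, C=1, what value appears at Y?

0

Propagate with M3 forced: M0=1, M1=0, M2=0, M3=0 [stuck-at-0], M4=0.
So Y = 0. (Without the fault it would be 1.)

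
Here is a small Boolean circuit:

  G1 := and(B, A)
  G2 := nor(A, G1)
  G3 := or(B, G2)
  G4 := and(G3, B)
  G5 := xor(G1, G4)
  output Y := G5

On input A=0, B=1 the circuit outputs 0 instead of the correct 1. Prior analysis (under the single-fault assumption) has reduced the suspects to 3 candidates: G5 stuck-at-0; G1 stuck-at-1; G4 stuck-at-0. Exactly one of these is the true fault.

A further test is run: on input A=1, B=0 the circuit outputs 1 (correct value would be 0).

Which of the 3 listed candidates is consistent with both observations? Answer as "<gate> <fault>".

Evaluate each candidate on input A=1, B=0:
  G5 stuck-at-0: G1=0, G2=0, G3=0, G4=0, G5=0 [stuck-at-0] → 0 — eliminated
  G1 stuck-at-1: G1=1 [stuck-at-1], G2=0, G3=0, G4=0, G5=1 → 1 — matches
  G4 stuck-at-0: G1=0, G2=0, G3=0, G4=0 [stuck-at-0], G5=0 → 0 — eliminated
Only G1 stuck-at-1 reproduces the observed 1.

G1 stuck-at-1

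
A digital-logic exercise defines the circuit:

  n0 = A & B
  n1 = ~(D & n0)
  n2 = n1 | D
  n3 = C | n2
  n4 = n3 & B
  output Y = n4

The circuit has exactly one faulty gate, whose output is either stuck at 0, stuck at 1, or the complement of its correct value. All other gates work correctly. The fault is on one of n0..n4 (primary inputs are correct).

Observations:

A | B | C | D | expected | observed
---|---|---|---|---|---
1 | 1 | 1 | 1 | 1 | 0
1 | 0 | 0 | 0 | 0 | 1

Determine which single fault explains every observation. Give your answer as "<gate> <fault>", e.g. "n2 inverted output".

n4 inverted output

Fault-free values for test 1 (A=1, B=1, C=1, D=1): n0=1, n1=0, n2=1, n3=1, n4=1, giving Y=1. Observed 0.
Test 1: faults giving observed 0 are {n3 stuck-at-0, n3 inverted output, n4 stuck-at-0, n4 inverted output}.
Test 2 (A=1, B=0, C=0, D=0): fault-free n0=0, n1=1, n2=1, n3=1, n4=0 → 0; observed 1. Eliminates n3 stuck-at-0, n3 inverted output, n4 stuck-at-0.
Only n4 inverted output is consistent with every test.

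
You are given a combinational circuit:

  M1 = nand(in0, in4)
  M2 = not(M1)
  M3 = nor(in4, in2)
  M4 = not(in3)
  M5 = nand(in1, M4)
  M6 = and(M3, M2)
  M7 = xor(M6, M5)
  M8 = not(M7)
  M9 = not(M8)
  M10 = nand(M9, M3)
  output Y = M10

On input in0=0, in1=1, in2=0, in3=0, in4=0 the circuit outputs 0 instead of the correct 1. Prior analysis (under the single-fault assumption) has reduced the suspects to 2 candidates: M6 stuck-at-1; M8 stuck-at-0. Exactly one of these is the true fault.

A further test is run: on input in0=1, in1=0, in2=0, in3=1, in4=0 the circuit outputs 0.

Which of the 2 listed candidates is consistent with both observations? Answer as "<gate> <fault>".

Evaluate each candidate on input in0=1, in1=0, in2=0, in3=1, in4=0:
  M6 stuck-at-1: M1=1, M2=0, M3=1, M4=0, M5=1, M6=1 [stuck-at-1], M7=0, M8=1, M9=0, M10=1 → 1 — eliminated
  M8 stuck-at-0: M1=1, M2=0, M3=1, M4=0, M5=1, M6=0, M7=1, M8=0 [stuck-at-0], M9=1, M10=0 → 0 — matches
Only M8 stuck-at-0 reproduces the observed 0.

M8 stuck-at-0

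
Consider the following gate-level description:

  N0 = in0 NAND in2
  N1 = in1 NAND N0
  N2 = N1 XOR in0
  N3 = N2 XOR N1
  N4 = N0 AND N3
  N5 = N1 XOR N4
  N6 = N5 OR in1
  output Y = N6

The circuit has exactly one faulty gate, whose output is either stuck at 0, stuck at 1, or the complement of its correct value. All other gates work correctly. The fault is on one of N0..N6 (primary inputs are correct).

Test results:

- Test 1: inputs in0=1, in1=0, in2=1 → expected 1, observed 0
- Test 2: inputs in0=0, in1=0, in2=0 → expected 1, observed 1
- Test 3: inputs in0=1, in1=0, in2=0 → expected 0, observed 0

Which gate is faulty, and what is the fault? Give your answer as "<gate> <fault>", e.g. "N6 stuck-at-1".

Fault-free values for test 1 (in0=1, in1=0, in2=1): N0=0, N1=1, N2=0, N3=1, N4=0, N5=1, N6=1, giving Y=1. Observed 0.
Test 1: faults giving observed 0 are {N0 stuck-at-1, N0 inverted output, N1 stuck-at-0, N1 inverted output, N4 stuck-at-1, N4 inverted output, N5 stuck-at-0, N5 inverted output, N6 stuck-at-0, N6 inverted output}.
Test 2 (in0=0, in1=0, in2=0): fault-free N0=1, N1=1, N2=1, N3=0, N4=0, N5=1, N6=1 → 1; observed 1. Eliminates N1 stuck-at-0, N1 inverted output, N4 stuck-at-1, N4 inverted output, N5 stuck-at-0, N5 inverted output, N6 stuck-at-0, N6 inverted output.
Test 3 (in0=1, in1=0, in2=0): fault-free N0=1, N1=1, N2=0, N3=1, N4=1, N5=0, N6=0 → 0; observed 0. Eliminates N0 inverted output.
Only N0 stuck-at-1 is consistent with every test.

N0 stuck-at-1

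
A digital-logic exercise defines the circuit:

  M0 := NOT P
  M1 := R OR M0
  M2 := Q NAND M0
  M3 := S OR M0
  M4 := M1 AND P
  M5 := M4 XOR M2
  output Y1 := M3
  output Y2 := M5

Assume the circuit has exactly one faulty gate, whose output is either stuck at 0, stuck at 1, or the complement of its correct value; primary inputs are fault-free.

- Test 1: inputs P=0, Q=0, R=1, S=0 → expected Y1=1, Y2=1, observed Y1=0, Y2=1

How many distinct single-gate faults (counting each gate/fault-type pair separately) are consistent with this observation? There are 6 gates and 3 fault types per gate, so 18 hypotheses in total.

4

Fault-free: M0=1, M1=1, M2=1, M3=1, M4=0, M5=1 → Y1=1, Y2=1. Observed Y1=0, Y2=1.
  M0: stuck-at-0, inverted output ✓; others ✗
  M1: none of the 3 fault types match ✗
  M2: none of the 3 fault types match ✗
  M3: stuck-at-0, inverted output ✓; others ✗
  M4: none of the 3 fault types match ✗
  M5: none of the 3 fault types match ✗
Consistent faults: {M0 stuck-at-0, M0 inverted output, M3 stuck-at-0, M3 inverted output} — 4 in all.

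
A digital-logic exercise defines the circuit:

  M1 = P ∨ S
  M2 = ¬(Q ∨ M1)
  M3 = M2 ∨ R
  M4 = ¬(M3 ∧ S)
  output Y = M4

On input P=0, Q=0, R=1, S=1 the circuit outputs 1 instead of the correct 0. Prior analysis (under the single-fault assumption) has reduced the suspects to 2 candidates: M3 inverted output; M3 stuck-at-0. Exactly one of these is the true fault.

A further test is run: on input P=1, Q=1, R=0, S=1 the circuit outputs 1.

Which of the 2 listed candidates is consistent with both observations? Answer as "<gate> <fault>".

M3 stuck-at-0

Evaluate each candidate on input P=1, Q=1, R=0, S=1:
  M3 inverted output: M1=1, M2=0, M3=1 [inverted output], M4=0 → 0 — eliminated
  M3 stuck-at-0: M1=1, M2=0, M3=0 [stuck-at-0], M4=1 → 1 — matches
Only M3 stuck-at-0 reproduces the observed 1.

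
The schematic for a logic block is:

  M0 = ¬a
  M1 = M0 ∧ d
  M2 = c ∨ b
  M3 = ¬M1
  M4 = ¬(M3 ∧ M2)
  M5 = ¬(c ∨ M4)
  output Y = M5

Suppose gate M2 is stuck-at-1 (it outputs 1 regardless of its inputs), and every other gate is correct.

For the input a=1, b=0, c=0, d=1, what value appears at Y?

Propagate with M2 forced: M0=0, M1=0, M2=1 [stuck-at-1], M3=1, M4=0, M5=1.
So Y = 1. (Without the fault it would be 0.)

1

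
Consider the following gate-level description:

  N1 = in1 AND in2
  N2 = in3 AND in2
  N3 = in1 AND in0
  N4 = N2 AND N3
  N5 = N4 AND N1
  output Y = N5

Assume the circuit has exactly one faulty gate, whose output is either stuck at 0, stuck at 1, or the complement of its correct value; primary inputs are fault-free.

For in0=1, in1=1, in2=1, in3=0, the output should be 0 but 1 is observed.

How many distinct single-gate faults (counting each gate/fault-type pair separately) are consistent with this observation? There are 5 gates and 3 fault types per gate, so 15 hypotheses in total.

6

Fault-free: N1=1, N2=0, N3=1, N4=0, N5=0 → 0. Observed 1.
  N1: none of the 3 fault types match ✗
  N2: stuck-at-1, inverted output ✓; others ✗
  N3: none of the 3 fault types match ✗
  N4: stuck-at-1, inverted output ✓; others ✗
  N5: stuck-at-1, inverted output ✓; others ✗
Consistent faults: {N2 stuck-at-1, N2 inverted output, N4 stuck-at-1, N4 inverted output, N5 stuck-at-1, N5 inverted output} — 6 in all.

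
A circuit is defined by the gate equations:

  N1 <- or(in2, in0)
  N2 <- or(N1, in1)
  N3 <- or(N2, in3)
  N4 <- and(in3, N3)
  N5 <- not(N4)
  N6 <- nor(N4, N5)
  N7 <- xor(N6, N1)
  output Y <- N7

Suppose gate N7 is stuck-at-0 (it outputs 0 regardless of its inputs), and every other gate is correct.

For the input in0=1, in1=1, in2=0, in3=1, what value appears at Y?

0

Propagate with N7 forced: N1=1, N2=1, N3=1, N4=1, N5=0, N6=0, N7=0 [stuck-at-0].
So Y = 0. (Without the fault it would be 1.)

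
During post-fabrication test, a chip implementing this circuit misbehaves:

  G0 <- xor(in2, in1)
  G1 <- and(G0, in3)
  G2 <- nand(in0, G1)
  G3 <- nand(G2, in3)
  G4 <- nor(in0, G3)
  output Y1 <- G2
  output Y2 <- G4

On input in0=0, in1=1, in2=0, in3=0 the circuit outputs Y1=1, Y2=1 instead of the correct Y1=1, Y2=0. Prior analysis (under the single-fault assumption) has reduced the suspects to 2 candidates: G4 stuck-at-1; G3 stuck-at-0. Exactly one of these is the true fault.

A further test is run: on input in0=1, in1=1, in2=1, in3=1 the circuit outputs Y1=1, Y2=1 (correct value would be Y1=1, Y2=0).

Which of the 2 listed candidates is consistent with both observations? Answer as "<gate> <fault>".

Evaluate each candidate on input in0=1, in1=1, in2=1, in3=1:
  G4 stuck-at-1: G0=0, G1=0, G2=1, G3=0, G4=1 [stuck-at-1] → Y1=1, Y2=1 — matches
  G3 stuck-at-0: G0=0, G1=0, G2=1, G3=0 [stuck-at-0], G4=0 → Y1=1, Y2=0 — eliminated
Only G4 stuck-at-1 reproduces the observed Y1=1, Y2=1.

G4 stuck-at-1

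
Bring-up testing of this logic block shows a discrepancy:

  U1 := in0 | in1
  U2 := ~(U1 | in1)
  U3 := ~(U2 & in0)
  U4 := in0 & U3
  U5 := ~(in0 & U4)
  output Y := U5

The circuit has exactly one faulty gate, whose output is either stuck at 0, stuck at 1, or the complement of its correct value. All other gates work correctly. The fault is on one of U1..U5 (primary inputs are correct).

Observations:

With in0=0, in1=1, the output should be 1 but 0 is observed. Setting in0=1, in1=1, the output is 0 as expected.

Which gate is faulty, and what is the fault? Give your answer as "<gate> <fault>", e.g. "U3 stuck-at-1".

U5 stuck-at-0

Fault-free values for test 1 (in0=0, in1=1): U1=1, U2=0, U3=1, U4=0, U5=1, giving Y=1. Observed 0.
Test 1: faults giving observed 0 are {U5 stuck-at-0, U5 inverted output}.
Test 2 (in0=1, in1=1): fault-free U1=1, U2=0, U3=1, U4=1, U5=0 → 0; observed 0. Eliminates U5 inverted output.
Only U5 stuck-at-0 is consistent with every test.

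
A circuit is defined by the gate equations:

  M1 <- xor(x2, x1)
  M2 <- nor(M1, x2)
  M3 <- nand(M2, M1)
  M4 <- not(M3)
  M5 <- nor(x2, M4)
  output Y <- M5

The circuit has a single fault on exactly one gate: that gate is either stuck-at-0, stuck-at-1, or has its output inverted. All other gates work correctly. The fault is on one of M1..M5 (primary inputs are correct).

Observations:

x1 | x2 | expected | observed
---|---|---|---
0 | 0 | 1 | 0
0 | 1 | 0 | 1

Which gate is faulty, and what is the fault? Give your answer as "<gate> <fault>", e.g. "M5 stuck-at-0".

M5 inverted output

Fault-free values for test 1 (x1=0, x2=0): M1=0, M2=1, M3=1, M4=0, M5=1, giving Y=1. Observed 0.
Test 1: faults giving observed 0 are {M3 stuck-at-0, M3 inverted output, M4 stuck-at-1, M4 inverted output, M5 stuck-at-0, M5 inverted output}.
Test 2 (x1=0, x2=1): fault-free M1=1, M2=0, M3=1, M4=0, M5=0 → 0; observed 1. Eliminates M3 stuck-at-0, M3 inverted output, M4 stuck-at-1, M4 inverted output, M5 stuck-at-0.
Only M5 inverted output is consistent with every test.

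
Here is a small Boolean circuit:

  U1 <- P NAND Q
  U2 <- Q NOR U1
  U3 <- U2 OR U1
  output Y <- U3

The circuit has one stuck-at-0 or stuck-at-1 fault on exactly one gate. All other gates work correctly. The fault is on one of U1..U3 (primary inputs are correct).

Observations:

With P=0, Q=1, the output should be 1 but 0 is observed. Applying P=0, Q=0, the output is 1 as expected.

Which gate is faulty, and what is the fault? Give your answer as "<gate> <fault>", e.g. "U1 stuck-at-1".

U1 stuck-at-0

Fault-free values for test 1 (P=0, Q=1): U1=1, U2=0, U3=1, giving Y=1. Observed 0.
Test 1: faults giving observed 0 are {U1 stuck-at-0, U3 stuck-at-0}.
Test 2 (P=0, Q=0): fault-free U1=1, U2=0, U3=1 → 1; observed 1. Eliminates U3 stuck-at-0.
Only U1 stuck-at-0 is consistent with every test.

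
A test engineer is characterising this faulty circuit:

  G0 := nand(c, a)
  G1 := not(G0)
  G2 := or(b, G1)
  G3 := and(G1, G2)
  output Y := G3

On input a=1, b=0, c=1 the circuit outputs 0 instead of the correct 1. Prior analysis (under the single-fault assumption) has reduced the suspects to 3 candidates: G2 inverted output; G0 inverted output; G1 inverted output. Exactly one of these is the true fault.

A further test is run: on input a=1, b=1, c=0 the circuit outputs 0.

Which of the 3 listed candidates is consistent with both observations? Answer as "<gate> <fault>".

G2 inverted output

Evaluate each candidate on input a=1, b=1, c=0:
  G2 inverted output: G0=1, G1=0, G2=0 [inverted output], G3=0 → 0 — matches
  G0 inverted output: G0=0 [inverted output], G1=1, G2=1, G3=1 → 1 — eliminated
  G1 inverted output: G0=1, G1=1 [inverted output], G2=1, G3=1 → 1 — eliminated
Only G2 inverted output reproduces the observed 0.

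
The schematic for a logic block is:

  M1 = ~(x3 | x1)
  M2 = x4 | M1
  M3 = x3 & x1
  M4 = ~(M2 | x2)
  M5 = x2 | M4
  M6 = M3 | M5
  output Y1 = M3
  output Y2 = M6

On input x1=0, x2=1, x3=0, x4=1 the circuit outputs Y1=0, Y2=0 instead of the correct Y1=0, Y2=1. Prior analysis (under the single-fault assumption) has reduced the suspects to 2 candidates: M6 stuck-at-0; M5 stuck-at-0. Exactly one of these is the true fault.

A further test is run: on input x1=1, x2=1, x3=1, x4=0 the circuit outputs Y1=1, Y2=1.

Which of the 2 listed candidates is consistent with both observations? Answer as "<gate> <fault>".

Evaluate each candidate on input x1=1, x2=1, x3=1, x4=0:
  M6 stuck-at-0: M1=0, M2=0, M3=1, M4=0, M5=1, M6=0 [stuck-at-0] → Y1=1, Y2=0 — eliminated
  M5 stuck-at-0: M1=0, M2=0, M3=1, M4=0, M5=0 [stuck-at-0], M6=1 → Y1=1, Y2=1 — matches
Only M5 stuck-at-0 reproduces the observed Y1=1, Y2=1.

M5 stuck-at-0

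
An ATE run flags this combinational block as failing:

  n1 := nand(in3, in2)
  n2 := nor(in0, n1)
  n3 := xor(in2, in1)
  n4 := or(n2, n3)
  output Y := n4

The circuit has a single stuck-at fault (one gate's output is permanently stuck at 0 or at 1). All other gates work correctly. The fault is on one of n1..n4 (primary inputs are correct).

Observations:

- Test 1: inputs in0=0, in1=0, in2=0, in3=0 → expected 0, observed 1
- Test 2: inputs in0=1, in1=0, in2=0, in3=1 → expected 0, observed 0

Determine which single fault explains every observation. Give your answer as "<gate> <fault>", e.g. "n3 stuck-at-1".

n1 stuck-at-0

Fault-free values for test 1 (in0=0, in1=0, in2=0, in3=0): n1=1, n2=0, n3=0, n4=0, giving Y=0. Observed 1.
Test 1: faults giving observed 1 are {n1 stuck-at-0, n2 stuck-at-1, n3 stuck-at-1, n4 stuck-at-1}.
Test 2 (in0=1, in1=0, in2=0, in3=1): fault-free n1=1, n2=0, n3=0, n4=0 → 0; observed 0. Eliminates n2 stuck-at-1, n3 stuck-at-1, n4 stuck-at-1.
Only n1 stuck-at-0 is consistent with every test.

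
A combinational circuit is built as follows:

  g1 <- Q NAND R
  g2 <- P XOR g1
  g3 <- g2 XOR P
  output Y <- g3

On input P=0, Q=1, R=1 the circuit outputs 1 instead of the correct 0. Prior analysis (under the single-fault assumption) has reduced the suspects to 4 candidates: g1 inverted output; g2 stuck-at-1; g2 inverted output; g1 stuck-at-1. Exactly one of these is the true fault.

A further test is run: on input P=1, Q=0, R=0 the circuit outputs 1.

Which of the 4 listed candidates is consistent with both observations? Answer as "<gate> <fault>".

g1 stuck-at-1

Evaluate each candidate on input P=1, Q=0, R=0:
  g1 inverted output: g1=0 [inverted output], g2=1, g3=0 → 0 — eliminated
  g2 stuck-at-1: g1=1, g2=1 [stuck-at-1], g3=0 → 0 — eliminated
  g2 inverted output: g1=1, g2=1 [inverted output], g3=0 → 0 — eliminated
  g1 stuck-at-1: g1=1 [stuck-at-1], g2=0, g3=1 → 1 — matches
Only g1 stuck-at-1 reproduces the observed 1.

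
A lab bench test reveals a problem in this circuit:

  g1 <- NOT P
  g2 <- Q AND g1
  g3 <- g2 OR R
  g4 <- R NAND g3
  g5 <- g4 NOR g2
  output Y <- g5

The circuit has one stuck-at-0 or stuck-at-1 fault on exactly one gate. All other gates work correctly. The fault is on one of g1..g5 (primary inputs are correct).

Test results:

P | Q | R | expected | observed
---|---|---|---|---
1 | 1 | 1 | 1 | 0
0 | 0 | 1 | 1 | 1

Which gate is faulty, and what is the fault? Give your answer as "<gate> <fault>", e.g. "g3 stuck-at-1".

g1 stuck-at-1

Fault-free values for test 1 (P=1, Q=1, R=1): g1=0, g2=0, g3=1, g4=0, g5=1, giving Y=1. Observed 0.
Test 1: faults giving observed 0 are {g1 stuck-at-1, g2 stuck-at-1, g3 stuck-at-0, g4 stuck-at-1, g5 stuck-at-0}.
Test 2 (P=0, Q=0, R=1): fault-free g1=1, g2=0, g3=1, g4=0, g5=1 → 1; observed 1. Eliminates g2 stuck-at-1, g3 stuck-at-0, g4 stuck-at-1, g5 stuck-at-0.
Only g1 stuck-at-1 is consistent with every test.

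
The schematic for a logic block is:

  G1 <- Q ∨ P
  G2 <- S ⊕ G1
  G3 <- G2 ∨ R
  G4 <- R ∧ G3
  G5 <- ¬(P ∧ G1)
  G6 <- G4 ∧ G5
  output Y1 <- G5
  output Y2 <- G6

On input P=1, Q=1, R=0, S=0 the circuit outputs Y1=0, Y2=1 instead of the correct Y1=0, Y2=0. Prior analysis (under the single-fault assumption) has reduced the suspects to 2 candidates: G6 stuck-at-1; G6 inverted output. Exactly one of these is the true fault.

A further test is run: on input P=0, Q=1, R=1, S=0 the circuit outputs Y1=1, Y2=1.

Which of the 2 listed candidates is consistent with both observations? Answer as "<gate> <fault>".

G6 stuck-at-1

Evaluate each candidate on input P=0, Q=1, R=1, S=0:
  G6 stuck-at-1: G1=1, G2=1, G3=1, G4=1, G5=1, G6=1 [stuck-at-1] → Y1=1, Y2=1 — matches
  G6 inverted output: G1=1, G2=1, G3=1, G4=1, G5=1, G6=0 [inverted output] → Y1=1, Y2=0 — eliminated
Only G6 stuck-at-1 reproduces the observed Y1=1, Y2=1.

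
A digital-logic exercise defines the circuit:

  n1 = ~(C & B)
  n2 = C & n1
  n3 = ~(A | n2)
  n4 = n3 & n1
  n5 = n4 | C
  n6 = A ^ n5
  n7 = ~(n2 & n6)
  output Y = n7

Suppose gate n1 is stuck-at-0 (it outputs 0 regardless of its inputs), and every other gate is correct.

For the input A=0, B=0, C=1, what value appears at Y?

Propagate with n1 forced: n1=0 [stuck-at-0], n2=0, n3=1, n4=0, n5=1, n6=1, n7=1.
So Y = 1. (Without the fault it would be 0.)

1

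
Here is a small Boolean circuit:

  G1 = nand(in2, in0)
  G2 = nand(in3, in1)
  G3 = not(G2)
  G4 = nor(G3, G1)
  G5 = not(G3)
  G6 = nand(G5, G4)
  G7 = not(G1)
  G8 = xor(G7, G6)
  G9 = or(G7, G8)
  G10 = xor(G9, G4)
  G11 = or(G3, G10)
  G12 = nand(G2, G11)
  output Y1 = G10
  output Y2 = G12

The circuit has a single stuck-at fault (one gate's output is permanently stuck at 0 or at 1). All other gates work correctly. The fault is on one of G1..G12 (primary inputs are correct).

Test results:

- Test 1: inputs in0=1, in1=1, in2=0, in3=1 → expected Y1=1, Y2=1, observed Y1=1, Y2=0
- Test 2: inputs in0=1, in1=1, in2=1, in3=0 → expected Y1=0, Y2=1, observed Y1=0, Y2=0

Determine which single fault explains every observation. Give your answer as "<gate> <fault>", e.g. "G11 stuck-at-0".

Fault-free values for test 1 (in0=1, in1=1, in2=0, in3=1): G1=1, G2=0, G3=1, G4=0, G5=0, G6=1, G7=0, G8=1, G9=1, G10=1, G11=1, G12=1, giving Y1=1, Y2=1. Observed Y1=1, Y2=0.
Test 1: faults giving observed Y1=1, Y2=0 are {G2 stuck-at-1, G12 stuck-at-0}.
Test 2 (in0=1, in1=1, in2=1, in3=0): fault-free G1=0, G2=1, G3=0, G4=1, G5=1, G6=0, G7=1, G8=1, G9=1, G10=0, G11=0, G12=1 → Y1=0, Y2=1; observed Y1=0, Y2=0. Eliminates G2 stuck-at-1.
Only G12 stuck-at-0 is consistent with every test.

G12 stuck-at-0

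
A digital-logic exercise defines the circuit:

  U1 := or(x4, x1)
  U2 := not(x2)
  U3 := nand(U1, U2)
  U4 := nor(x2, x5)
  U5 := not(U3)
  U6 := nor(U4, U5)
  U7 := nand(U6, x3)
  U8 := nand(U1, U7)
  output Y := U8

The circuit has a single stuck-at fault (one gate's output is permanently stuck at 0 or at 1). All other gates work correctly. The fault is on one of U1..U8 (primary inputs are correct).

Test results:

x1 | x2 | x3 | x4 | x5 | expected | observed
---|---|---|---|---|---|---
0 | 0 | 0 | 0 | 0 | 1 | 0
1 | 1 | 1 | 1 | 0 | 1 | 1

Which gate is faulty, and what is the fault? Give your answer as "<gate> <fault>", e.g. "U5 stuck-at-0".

Fault-free values for test 1 (x1=0, x2=0, x3=0, x4=0, x5=0): U1=0, U2=1, U3=1, U4=1, U5=0, U6=0, U7=1, U8=1, giving Y=1. Observed 0.
Test 1: faults giving observed 0 are {U1 stuck-at-1, U8 stuck-at-0}.
Test 2 (x1=1, x2=1, x3=1, x4=1, x5=0): fault-free U1=1, U2=0, U3=1, U4=0, U5=0, U6=1, U7=0, U8=1 → 1; observed 1. Eliminates U8 stuck-at-0.
Only U1 stuck-at-1 is consistent with every test.

U1 stuck-at-1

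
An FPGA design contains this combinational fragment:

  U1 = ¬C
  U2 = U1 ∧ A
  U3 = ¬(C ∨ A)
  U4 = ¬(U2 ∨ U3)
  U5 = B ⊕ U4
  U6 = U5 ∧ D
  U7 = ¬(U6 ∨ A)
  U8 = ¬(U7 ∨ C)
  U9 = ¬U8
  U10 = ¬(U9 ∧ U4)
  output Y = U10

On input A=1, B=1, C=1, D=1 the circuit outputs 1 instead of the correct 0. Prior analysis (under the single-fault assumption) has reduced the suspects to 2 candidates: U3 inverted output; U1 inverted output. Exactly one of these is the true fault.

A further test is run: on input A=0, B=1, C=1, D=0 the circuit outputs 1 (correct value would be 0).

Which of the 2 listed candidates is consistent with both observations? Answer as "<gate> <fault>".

Evaluate each candidate on input A=0, B=1, C=1, D=0:
  U3 inverted output: U1=0, U2=0, U3=1 [inverted output], U4=0, U5=1, U6=0, U7=1, U8=0, U9=1, U10=1 → 1 — matches
  U1 inverted output: U1=1 [inverted output], U2=0, U3=0, U4=1, U5=0, U6=0, U7=1, U8=0, U9=1, U10=0 → 0 — eliminated
Only U3 inverted output reproduces the observed 1.

U3 inverted output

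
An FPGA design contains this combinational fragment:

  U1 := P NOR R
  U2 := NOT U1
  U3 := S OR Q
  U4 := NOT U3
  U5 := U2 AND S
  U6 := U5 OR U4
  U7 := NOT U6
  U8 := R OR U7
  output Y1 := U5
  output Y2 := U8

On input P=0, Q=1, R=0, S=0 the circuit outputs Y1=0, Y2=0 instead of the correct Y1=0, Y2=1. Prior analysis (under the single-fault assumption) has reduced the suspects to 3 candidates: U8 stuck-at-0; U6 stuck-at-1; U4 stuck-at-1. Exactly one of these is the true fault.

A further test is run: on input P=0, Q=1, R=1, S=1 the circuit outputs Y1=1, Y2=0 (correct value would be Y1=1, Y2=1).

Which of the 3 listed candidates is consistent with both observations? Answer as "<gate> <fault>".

U8 stuck-at-0

Evaluate each candidate on input P=0, Q=1, R=1, S=1:
  U8 stuck-at-0: U1=0, U2=1, U3=1, U4=0, U5=1, U6=1, U7=0, U8=0 [stuck-at-0] → Y1=1, Y2=0 — matches
  U6 stuck-at-1: U1=0, U2=1, U3=1, U4=0, U5=1, U6=1 [stuck-at-1], U7=0, U8=1 → Y1=1, Y2=1 — eliminated
  U4 stuck-at-1: U1=0, U2=1, U3=1, U4=1 [stuck-at-1], U5=1, U6=1, U7=0, U8=1 → Y1=1, Y2=1 — eliminated
Only U8 stuck-at-0 reproduces the observed Y1=1, Y2=0.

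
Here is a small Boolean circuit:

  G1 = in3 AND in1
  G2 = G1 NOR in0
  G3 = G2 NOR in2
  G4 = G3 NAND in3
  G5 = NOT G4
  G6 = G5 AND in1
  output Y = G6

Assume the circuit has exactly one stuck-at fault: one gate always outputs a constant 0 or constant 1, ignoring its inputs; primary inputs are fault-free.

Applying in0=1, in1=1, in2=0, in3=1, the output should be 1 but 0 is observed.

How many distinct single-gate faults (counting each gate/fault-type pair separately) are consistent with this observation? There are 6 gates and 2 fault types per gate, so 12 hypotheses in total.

Fault-free: G1=1, G2=0, G3=1, G4=0, G5=1, G6=1 → 1. Observed 0.
  G1 stuck-at-0: output 1 ✗
  G1 stuck-at-1: output 1 ✗
  G2 stuck-at-0: output 1 ✗
  G2 stuck-at-1: output 0 ✓
  G3 stuck-at-0: output 0 ✓
  G3 stuck-at-1: output 1 ✗
  G4 stuck-at-0: output 1 ✗
  G4 stuck-at-1: output 0 ✓
  G5 stuck-at-0: output 0 ✓
  G5 stuck-at-1: output 1 ✗
  G6 stuck-at-0: output 0 ✓
  G6 stuck-at-1: output 1 ✗
Consistent faults: {G2 stuck-at-1, G3 stuck-at-0, G4 stuck-at-1, G5 stuck-at-0, G6 stuck-at-0} — 5 in all.

5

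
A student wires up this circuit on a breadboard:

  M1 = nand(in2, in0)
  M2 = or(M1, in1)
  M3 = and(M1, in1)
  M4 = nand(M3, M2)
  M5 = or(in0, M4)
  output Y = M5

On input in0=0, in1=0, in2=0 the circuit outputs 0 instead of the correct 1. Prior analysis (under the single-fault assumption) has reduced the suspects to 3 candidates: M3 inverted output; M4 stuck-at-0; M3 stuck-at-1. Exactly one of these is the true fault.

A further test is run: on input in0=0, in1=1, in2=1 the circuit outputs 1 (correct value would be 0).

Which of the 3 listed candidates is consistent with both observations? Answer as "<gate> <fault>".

Evaluate each candidate on input in0=0, in1=1, in2=1:
  M3 inverted output: M1=1, M2=1, M3=0 [inverted output], M4=1, M5=1 → 1 — matches
  M4 stuck-at-0: M1=1, M2=1, M3=1, M4=0 [stuck-at-0], M5=0 → 0 — eliminated
  M3 stuck-at-1: M1=1, M2=1, M3=1 [stuck-at-1], M4=0, M5=0 → 0 — eliminated
Only M3 inverted output reproduces the observed 1.

M3 inverted output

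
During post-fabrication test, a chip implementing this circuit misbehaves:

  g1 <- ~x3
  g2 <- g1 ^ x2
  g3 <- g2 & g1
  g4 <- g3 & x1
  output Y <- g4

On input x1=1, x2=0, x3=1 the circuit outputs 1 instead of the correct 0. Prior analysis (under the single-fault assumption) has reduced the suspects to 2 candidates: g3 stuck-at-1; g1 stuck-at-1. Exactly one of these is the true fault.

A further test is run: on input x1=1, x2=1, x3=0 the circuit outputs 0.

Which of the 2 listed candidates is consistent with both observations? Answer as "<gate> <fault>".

Evaluate each candidate on input x1=1, x2=1, x3=0:
  g3 stuck-at-1: g1=1, g2=0, g3=1 [stuck-at-1], g4=1 → 1 — eliminated
  g1 stuck-at-1: g1=1 [stuck-at-1], g2=0, g3=0, g4=0 → 0 — matches
Only g1 stuck-at-1 reproduces the observed 0.

g1 stuck-at-1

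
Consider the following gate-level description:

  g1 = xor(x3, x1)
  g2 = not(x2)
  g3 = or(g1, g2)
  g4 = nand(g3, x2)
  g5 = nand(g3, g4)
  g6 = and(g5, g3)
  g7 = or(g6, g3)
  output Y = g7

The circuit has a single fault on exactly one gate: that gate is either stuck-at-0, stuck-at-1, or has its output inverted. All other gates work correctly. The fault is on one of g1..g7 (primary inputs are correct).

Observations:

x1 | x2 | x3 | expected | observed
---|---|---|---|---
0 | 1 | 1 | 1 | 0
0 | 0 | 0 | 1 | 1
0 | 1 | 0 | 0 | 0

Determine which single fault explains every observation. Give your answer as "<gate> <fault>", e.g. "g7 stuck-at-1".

g1 stuck-at-0

Fault-free values for test 1 (x1=0, x2=1, x3=1): g1=1, g2=0, g3=1, g4=0, g5=1, g6=1, g7=1, giving Y=1. Observed 0.
Test 1: faults giving observed 0 are {g1 stuck-at-0, g1 inverted output, g3 stuck-at-0, g3 inverted output, g7 stuck-at-0, g7 inverted output}.
Test 2 (x1=0, x2=0, x3=0): fault-free g1=0, g2=1, g3=1, g4=1, g5=0, g6=0, g7=1 → 1; observed 1. Eliminates g3 stuck-at-0, g3 inverted output, g7 stuck-at-0, g7 inverted output.
Test 3 (x1=0, x2=1, x3=0): fault-free g1=0, g2=0, g3=0, g4=1, g5=1, g6=0, g7=0 → 0; observed 0. Eliminates g1 inverted output.
Only g1 stuck-at-0 is consistent with every test.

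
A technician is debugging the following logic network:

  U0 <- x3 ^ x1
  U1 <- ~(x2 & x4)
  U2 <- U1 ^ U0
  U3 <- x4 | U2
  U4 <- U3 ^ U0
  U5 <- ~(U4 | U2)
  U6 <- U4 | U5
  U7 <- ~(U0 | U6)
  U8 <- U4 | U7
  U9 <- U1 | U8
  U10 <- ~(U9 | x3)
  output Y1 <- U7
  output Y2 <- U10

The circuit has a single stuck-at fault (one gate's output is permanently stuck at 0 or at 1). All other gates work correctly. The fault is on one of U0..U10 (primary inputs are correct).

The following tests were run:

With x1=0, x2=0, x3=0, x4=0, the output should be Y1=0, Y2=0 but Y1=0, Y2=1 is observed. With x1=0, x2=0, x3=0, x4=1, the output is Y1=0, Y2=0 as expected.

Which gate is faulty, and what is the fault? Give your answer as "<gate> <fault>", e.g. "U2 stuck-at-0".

Fault-free values for test 1 (x1=0, x2=0, x3=0, x4=0): U0=0, U1=1, U2=1, U3=1, U4=1, U5=0, U6=1, U7=0, U8=1, U9=1, U10=0, giving Y1=0, Y2=0. Observed Y1=0, Y2=1.
Test 1: faults giving observed Y1=0, Y2=1 are {U1 stuck-at-0, U9 stuck-at-0, U10 stuck-at-1}.
Test 2 (x1=0, x2=0, x3=0, x4=1): fault-free U0=0, U1=1, U2=1, U3=1, U4=1, U5=0, U6=1, U7=0, U8=1, U9=1, U10=0 → Y1=0, Y2=0; observed Y1=0, Y2=0. Eliminates U9 stuck-at-0, U10 stuck-at-1.
Only U1 stuck-at-0 is consistent with every test.

U1 stuck-at-0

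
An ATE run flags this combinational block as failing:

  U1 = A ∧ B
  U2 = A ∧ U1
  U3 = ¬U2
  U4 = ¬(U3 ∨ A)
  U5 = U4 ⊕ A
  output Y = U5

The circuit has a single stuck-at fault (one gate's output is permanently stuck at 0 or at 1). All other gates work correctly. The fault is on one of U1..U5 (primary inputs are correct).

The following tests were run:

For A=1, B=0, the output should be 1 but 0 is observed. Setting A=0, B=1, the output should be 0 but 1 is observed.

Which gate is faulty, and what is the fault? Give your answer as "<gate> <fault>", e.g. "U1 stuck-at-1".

U4 stuck-at-1

Fault-free values for test 1 (A=1, B=0): U1=0, U2=0, U3=1, U4=0, U5=1, giving Y=1. Observed 0.
Test 1: faults giving observed 0 are {U4 stuck-at-1, U5 stuck-at-0}.
Test 2 (A=0, B=1): fault-free U1=0, U2=0, U3=1, U4=0, U5=0 → 0; observed 1. Eliminates U5 stuck-at-0.
Only U4 stuck-at-1 is consistent with every test.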